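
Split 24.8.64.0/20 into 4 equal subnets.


New prefix = 20 + 2 = 22
Each subnet has 1024 addresses
  24.8.64.0/22
  24.8.68.0/22
  24.8.72.0/22
  24.8.76.0/22
Subnets: 24.8.64.0/22, 24.8.68.0/22, 24.8.72.0/22, 24.8.76.0/22


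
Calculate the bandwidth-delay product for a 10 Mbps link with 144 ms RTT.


BDP = bandwidth * RTT
= 10 Mbps * 144 ms
= 10 * 1e6 * 144 / 1000 bits
= 1440000 bits
= 180000 bytes
= 175.7812 KB
BDP = 1440000 bits (180000 bytes)


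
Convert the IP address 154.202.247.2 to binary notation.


154 = 10011010
202 = 11001010
247 = 11110111
2 = 00000010
Binary: 10011010.11001010.11110111.00000010


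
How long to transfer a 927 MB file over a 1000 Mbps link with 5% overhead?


Effective throughput = 1000 * (1 - 5/100) = 950 Mbps
File size in Mb = 927 * 8 = 7416 Mb
Time = 7416 / 950
Time = 7.8063 seconds


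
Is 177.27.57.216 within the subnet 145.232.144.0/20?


Subnet network: 145.232.144.0
Test IP AND mask: 177.27.48.0
No, 177.27.57.216 is not in 145.232.144.0/20


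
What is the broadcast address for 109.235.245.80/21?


Network: 109.235.240.0/21
Host bits = 11
Set all host bits to 1:
Broadcast: 109.235.247.255


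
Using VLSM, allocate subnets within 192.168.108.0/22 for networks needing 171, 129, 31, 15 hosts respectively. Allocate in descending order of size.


171 hosts -> /24 (254 usable): 192.168.108.0/24
129 hosts -> /24 (254 usable): 192.168.109.0/24
31 hosts -> /26 (62 usable): 192.168.110.0/26
15 hosts -> /27 (30 usable): 192.168.110.64/27
Allocation: 192.168.108.0/24 (171 hosts, 254 usable); 192.168.109.0/24 (129 hosts, 254 usable); 192.168.110.0/26 (31 hosts, 62 usable); 192.168.110.64/27 (15 hosts, 30 usable)


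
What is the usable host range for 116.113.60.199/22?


Network: 116.113.60.0
Broadcast: 116.113.63.255
First usable = network + 1
Last usable = broadcast - 1
Range: 116.113.60.1 to 116.113.63.254


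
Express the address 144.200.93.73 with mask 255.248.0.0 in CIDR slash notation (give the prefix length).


Binary: 11111111.11111000.00000000.00000000
Count leading 1s
Prefix: /13


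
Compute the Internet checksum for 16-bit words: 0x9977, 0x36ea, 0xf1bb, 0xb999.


Sum all words (with carry folding):
+ 0x9977 = 0x9977
+ 0x36ea = 0xd061
+ 0xf1bb = 0xc21d
+ 0xb999 = 0x7bb7
One's complement: ~0x7bb7
Checksum = 0x8448


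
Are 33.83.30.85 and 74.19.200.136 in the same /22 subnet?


Mask: 255.255.252.0
33.83.30.85 AND mask = 33.83.28.0
74.19.200.136 AND mask = 74.19.200.0
No, different subnets (33.83.28.0 vs 74.19.200.0)


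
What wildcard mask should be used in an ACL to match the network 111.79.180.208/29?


Subnet mask: 255.255.255.248
Wildcard = 255.255.255.255 - subnet mask
255 - 255 = 0
255 - 255 = 0
255 - 255 = 0
255 - 248 = 7
Wildcard: 0.0.0.7


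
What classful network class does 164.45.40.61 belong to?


First octet: 164
Binary: 10100100
10xxxxxx -> Class B (128-191)
Class B, default mask 255.255.0.0 (/16)


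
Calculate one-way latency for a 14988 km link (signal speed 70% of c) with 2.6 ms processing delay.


Speed = 0.7 * 3e5 km/s = 210000 km/s
Propagation delay = 14988 / 210000 = 0.0714 s = 71.3714 ms
Processing delay = 2.6 ms
Total one-way latency = 73.9714 ms


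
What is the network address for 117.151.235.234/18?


IP:   01110101.10010111.11101011.11101010
Mask: 11111111.11111111.11000000.00000000
AND operation:
Net:  01110101.10010111.11000000.00000000
Network: 117.151.192.0/18


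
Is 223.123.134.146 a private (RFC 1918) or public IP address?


RFC 1918 private ranges:
  10.0.0.0/8 (10.0.0.0 - 10.255.255.255)
  172.16.0.0/12 (172.16.0.0 - 172.31.255.255)
  192.168.0.0/16 (192.168.0.0 - 192.168.255.255)
Public (not in any RFC 1918 range)


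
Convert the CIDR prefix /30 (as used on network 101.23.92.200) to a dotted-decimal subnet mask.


/30 means 30 network bits, 2 host bits
Binary: 11111111111111111111111111111100
Mask: 255.255.255.252


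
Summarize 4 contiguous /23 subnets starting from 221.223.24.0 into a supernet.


Original prefix: /23
Number of subnets: 4 = 2^2
New prefix = 23 - 2 = 21
Supernet: 221.223.24.0/21


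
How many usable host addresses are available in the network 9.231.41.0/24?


Host bits = 32 - 24 = 8
Total addresses = 2^8 = 256
Usable = total - 2 (network and broadcast)
Usable hosts: 254


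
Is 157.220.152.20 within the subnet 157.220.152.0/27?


Subnet network: 157.220.152.0
Test IP AND mask: 157.220.152.0
Yes, 157.220.152.20 is in 157.220.152.0/27


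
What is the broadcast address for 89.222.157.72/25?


Network: 89.222.157.0/25
Host bits = 7
Set all host bits to 1:
Broadcast: 89.222.157.127


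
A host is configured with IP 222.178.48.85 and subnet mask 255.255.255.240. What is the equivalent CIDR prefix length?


Binary: 11111111.11111111.11111111.11110000
Count leading 1s
Prefix: /28


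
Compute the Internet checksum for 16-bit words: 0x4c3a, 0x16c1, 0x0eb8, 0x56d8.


Sum all words (with carry folding):
+ 0x4c3a = 0x4c3a
+ 0x16c1 = 0x62fb
+ 0x0eb8 = 0x71b3
+ 0x56d8 = 0xc88b
One's complement: ~0xc88b
Checksum = 0x3774


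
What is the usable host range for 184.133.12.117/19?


Network: 184.133.0.0
Broadcast: 184.133.31.255
First usable = network + 1
Last usable = broadcast - 1
Range: 184.133.0.1 to 184.133.31.254


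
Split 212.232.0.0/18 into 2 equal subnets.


New prefix = 18 + 1 = 19
Each subnet has 8192 addresses
  212.232.0.0/19
  212.232.32.0/19
Subnets: 212.232.0.0/19, 212.232.32.0/19


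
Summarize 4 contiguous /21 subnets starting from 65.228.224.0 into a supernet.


Original prefix: /21
Number of subnets: 4 = 2^2
New prefix = 21 - 2 = 19
Supernet: 65.228.224.0/19


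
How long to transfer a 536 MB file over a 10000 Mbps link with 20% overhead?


Effective throughput = 10000 * (1 - 20/100) = 8000 Mbps
File size in Mb = 536 * 8 = 4288 Mb
Time = 4288 / 8000
Time = 0.536 seconds


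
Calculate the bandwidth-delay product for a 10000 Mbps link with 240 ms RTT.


BDP = bandwidth * RTT
= 10000 Mbps * 240 ms
= 10000 * 1e6 * 240 / 1000 bits
= 2400000000 bits
= 300000000 bytes
= 292968.75 KB
BDP = 2400000000 bits (300000000 bytes)


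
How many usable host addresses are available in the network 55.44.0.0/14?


Host bits = 32 - 14 = 18
Total addresses = 2^18 = 262144
Usable = total - 2 (network and broadcast)
Usable hosts: 262142


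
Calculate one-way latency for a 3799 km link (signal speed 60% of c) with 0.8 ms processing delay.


Speed = 0.6 * 3e5 km/s = 180000 km/s
Propagation delay = 3799 / 180000 = 0.0211 s = 21.1056 ms
Processing delay = 0.8 ms
Total one-way latency = 21.9056 ms


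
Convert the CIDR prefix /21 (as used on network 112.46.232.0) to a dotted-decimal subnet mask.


/21 means 21 network bits, 11 host bits
Binary: 11111111111111111111100000000000
Mask: 255.255.248.0


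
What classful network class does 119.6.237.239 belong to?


First octet: 119
Binary: 01110111
0xxxxxxx -> Class A (1-126)
Class A, default mask 255.0.0.0 (/8)


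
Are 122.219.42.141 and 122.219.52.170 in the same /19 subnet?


Mask: 255.255.224.0
122.219.42.141 AND mask = 122.219.32.0
122.219.52.170 AND mask = 122.219.32.0
Yes, same subnet (122.219.32.0)


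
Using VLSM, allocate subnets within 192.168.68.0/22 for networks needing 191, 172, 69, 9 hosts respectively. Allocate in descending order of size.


191 hosts -> /24 (254 usable): 192.168.68.0/24
172 hosts -> /24 (254 usable): 192.168.69.0/24
69 hosts -> /25 (126 usable): 192.168.70.0/25
9 hosts -> /28 (14 usable): 192.168.70.128/28
Allocation: 192.168.68.0/24 (191 hosts, 254 usable); 192.168.69.0/24 (172 hosts, 254 usable); 192.168.70.0/25 (69 hosts, 126 usable); 192.168.70.128/28 (9 hosts, 14 usable)


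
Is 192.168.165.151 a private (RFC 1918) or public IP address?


RFC 1918 private ranges:
  10.0.0.0/8 (10.0.0.0 - 10.255.255.255)
  172.16.0.0/12 (172.16.0.0 - 172.31.255.255)
  192.168.0.0/16 (192.168.0.0 - 192.168.255.255)
Private (in 192.168.0.0/16)


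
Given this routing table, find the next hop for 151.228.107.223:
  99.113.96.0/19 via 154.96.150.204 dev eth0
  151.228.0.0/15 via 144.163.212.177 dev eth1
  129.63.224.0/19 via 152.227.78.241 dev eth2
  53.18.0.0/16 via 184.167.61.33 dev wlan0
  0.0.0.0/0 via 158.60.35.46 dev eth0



Longest prefix match for 151.228.107.223:
  /19 99.113.96.0: no
  /15 151.228.0.0: MATCH
  /19 129.63.224.0: no
  /16 53.18.0.0: no
  /0 0.0.0.0: MATCH
Selected: next-hop 144.163.212.177 via eth1 (matched /15)


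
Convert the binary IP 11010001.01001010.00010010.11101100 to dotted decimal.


11010001 = 209
01001010 = 74
00010010 = 18
11101100 = 236
IP: 209.74.18.236


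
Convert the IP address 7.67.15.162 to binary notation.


7 = 00000111
67 = 01000011
15 = 00001111
162 = 10100010
Binary: 00000111.01000011.00001111.10100010


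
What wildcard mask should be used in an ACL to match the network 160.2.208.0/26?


Subnet mask: 255.255.255.192
Wildcard = 255.255.255.255 - subnet mask
255 - 255 = 0
255 - 255 = 0
255 - 255 = 0
255 - 192 = 63
Wildcard: 0.0.0.63


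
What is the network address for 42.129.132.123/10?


IP:   00101010.10000001.10000100.01111011
Mask: 11111111.11000000.00000000.00000000
AND operation:
Net:  00101010.10000000.00000000.00000000
Network: 42.128.0.0/10


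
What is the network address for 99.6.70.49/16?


IP:   01100011.00000110.01000110.00110001
Mask: 11111111.11111111.00000000.00000000
AND operation:
Net:  01100011.00000110.00000000.00000000
Network: 99.6.0.0/16


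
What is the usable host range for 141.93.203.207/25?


Network: 141.93.203.128
Broadcast: 141.93.203.255
First usable = network + 1
Last usable = broadcast - 1
Range: 141.93.203.129 to 141.93.203.254


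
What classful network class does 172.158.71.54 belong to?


First octet: 172
Binary: 10101100
10xxxxxx -> Class B (128-191)
Class B, default mask 255.255.0.0 (/16)


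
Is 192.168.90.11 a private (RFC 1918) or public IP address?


RFC 1918 private ranges:
  10.0.0.0/8 (10.0.0.0 - 10.255.255.255)
  172.16.0.0/12 (172.16.0.0 - 172.31.255.255)
  192.168.0.0/16 (192.168.0.0 - 192.168.255.255)
Private (in 192.168.0.0/16)


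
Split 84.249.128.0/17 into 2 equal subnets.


New prefix = 17 + 1 = 18
Each subnet has 16384 addresses
  84.249.128.0/18
  84.249.192.0/18
Subnets: 84.249.128.0/18, 84.249.192.0/18


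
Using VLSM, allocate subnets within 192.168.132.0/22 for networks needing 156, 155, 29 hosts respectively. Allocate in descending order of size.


156 hosts -> /24 (254 usable): 192.168.132.0/24
155 hosts -> /24 (254 usable): 192.168.133.0/24
29 hosts -> /27 (30 usable): 192.168.134.0/27
Allocation: 192.168.132.0/24 (156 hosts, 254 usable); 192.168.133.0/24 (155 hosts, 254 usable); 192.168.134.0/27 (29 hosts, 30 usable)


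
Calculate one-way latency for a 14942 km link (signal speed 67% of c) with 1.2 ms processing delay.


Speed = 0.67 * 3e5 km/s = 201000 km/s
Propagation delay = 14942 / 201000 = 0.0743 s = 74.3383 ms
Processing delay = 1.2 ms
Total one-way latency = 75.5383 ms


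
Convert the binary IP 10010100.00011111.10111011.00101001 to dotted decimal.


10010100 = 148
00011111 = 31
10111011 = 187
00101001 = 41
IP: 148.31.187.41


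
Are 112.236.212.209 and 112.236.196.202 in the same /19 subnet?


Mask: 255.255.224.0
112.236.212.209 AND mask = 112.236.192.0
112.236.196.202 AND mask = 112.236.192.0
Yes, same subnet (112.236.192.0)


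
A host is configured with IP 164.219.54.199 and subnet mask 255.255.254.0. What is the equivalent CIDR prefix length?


Binary: 11111111.11111111.11111110.00000000
Count leading 1s
Prefix: /23


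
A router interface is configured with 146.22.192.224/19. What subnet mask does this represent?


/19 means 19 network bits, 13 host bits
Binary: 11111111111111111110000000000000
Mask: 255.255.224.0


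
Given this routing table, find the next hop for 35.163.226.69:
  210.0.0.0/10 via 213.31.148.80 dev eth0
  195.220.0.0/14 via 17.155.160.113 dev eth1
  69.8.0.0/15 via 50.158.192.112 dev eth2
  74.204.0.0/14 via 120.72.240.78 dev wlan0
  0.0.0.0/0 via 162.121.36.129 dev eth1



Longest prefix match for 35.163.226.69:
  /10 210.0.0.0: no
  /14 195.220.0.0: no
  /15 69.8.0.0: no
  /14 74.204.0.0: no
  /0 0.0.0.0: MATCH
Selected: next-hop 162.121.36.129 via eth1 (matched /0)


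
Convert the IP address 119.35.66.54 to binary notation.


119 = 01110111
35 = 00100011
66 = 01000010
54 = 00110110
Binary: 01110111.00100011.01000010.00110110


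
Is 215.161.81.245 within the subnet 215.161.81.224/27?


Subnet network: 215.161.81.224
Test IP AND mask: 215.161.81.224
Yes, 215.161.81.245 is in 215.161.81.224/27


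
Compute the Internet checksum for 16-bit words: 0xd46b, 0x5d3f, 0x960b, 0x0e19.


Sum all words (with carry folding):
+ 0xd46b = 0xd46b
+ 0x5d3f = 0x31ab
+ 0x960b = 0xc7b6
+ 0x0e19 = 0xd5cf
One's complement: ~0xd5cf
Checksum = 0x2a30


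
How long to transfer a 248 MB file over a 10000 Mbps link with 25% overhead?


Effective throughput = 10000 * (1 - 25/100) = 7500 Mbps
File size in Mb = 248 * 8 = 1984 Mb
Time = 1984 / 7500
Time = 0.2645 seconds


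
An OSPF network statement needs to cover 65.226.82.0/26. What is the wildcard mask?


Subnet mask: 255.255.255.192
Wildcard = 255.255.255.255 - subnet mask
255 - 255 = 0
255 - 255 = 0
255 - 255 = 0
255 - 192 = 63
Wildcard: 0.0.0.63


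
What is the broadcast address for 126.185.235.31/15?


Network: 126.184.0.0/15
Host bits = 17
Set all host bits to 1:
Broadcast: 126.185.255.255


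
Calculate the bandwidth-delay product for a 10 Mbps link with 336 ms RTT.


BDP = bandwidth * RTT
= 10 Mbps * 336 ms
= 10 * 1e6 * 336 / 1000 bits
= 3360000 bits
= 420000 bytes
= 410.1562 KB
BDP = 3360000 bits (420000 bytes)


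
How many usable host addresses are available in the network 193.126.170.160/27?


Host bits = 32 - 27 = 5
Total addresses = 2^5 = 32
Usable = total - 2 (network and broadcast)
Usable hosts: 30


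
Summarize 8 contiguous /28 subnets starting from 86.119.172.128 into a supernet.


Original prefix: /28
Number of subnets: 8 = 2^3
New prefix = 28 - 3 = 25
Supernet: 86.119.172.128/25


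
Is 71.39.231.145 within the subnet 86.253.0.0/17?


Subnet network: 86.253.0.0
Test IP AND mask: 71.39.128.0
No, 71.39.231.145 is not in 86.253.0.0/17


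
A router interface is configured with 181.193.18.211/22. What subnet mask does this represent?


/22 means 22 network bits, 10 host bits
Binary: 11111111111111111111110000000000
Mask: 255.255.252.0


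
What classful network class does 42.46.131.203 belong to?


First octet: 42
Binary: 00101010
0xxxxxxx -> Class A (1-126)
Class A, default mask 255.0.0.0 (/8)


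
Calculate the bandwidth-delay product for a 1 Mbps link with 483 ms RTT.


BDP = bandwidth * RTT
= 1 Mbps * 483 ms
= 1 * 1e6 * 483 / 1000 bits
= 483000 bits
= 60375 bytes
= 58.96 KB
BDP = 483000 bits (60375 bytes)


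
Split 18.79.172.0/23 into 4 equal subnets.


New prefix = 23 + 2 = 25
Each subnet has 128 addresses
  18.79.172.0/25
  18.79.172.128/25
  18.79.173.0/25
  18.79.173.128/25
Subnets: 18.79.172.0/25, 18.79.172.128/25, 18.79.173.0/25, 18.79.173.128/25


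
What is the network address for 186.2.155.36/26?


IP:   10111010.00000010.10011011.00100100
Mask: 11111111.11111111.11111111.11000000
AND operation:
Net:  10111010.00000010.10011011.00000000
Network: 186.2.155.0/26


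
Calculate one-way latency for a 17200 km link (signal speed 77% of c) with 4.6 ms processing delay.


Speed = 0.77 * 3e5 km/s = 231000 km/s
Propagation delay = 17200 / 231000 = 0.0745 s = 74.4589 ms
Processing delay = 4.6 ms
Total one-way latency = 79.0589 ms


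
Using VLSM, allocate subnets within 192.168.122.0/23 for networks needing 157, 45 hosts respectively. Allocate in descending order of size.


157 hosts -> /24 (254 usable): 192.168.122.0/24
45 hosts -> /26 (62 usable): 192.168.123.0/26
Allocation: 192.168.122.0/24 (157 hosts, 254 usable); 192.168.123.0/26 (45 hosts, 62 usable)


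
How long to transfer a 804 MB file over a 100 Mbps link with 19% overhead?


Effective throughput = 100 * (1 - 19/100) = 81 Mbps
File size in Mb = 804 * 8 = 6432 Mb
Time = 6432 / 81
Time = 79.4074 seconds


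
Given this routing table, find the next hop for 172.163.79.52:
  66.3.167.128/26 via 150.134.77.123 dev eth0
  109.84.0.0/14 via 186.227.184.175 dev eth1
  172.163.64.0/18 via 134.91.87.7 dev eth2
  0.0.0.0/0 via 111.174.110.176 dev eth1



Longest prefix match for 172.163.79.52:
  /26 66.3.167.128: no
  /14 109.84.0.0: no
  /18 172.163.64.0: MATCH
  /0 0.0.0.0: MATCH
Selected: next-hop 134.91.87.7 via eth2 (matched /18)


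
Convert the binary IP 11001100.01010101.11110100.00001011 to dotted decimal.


11001100 = 204
01010101 = 85
11110100 = 244
00001011 = 11
IP: 204.85.244.11


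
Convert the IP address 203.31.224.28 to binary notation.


203 = 11001011
31 = 00011111
224 = 11100000
28 = 00011100
Binary: 11001011.00011111.11100000.00011100


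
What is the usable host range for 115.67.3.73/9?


Network: 115.0.0.0
Broadcast: 115.127.255.255
First usable = network + 1
Last usable = broadcast - 1
Range: 115.0.0.1 to 115.127.255.254


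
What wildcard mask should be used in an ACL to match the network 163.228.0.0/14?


Subnet mask: 255.252.0.0
Wildcard = 255.255.255.255 - subnet mask
255 - 255 = 0
255 - 252 = 3
255 - 0 = 255
255 - 0 = 255
Wildcard: 0.3.255.255


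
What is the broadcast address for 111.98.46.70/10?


Network: 111.64.0.0/10
Host bits = 22
Set all host bits to 1:
Broadcast: 111.127.255.255


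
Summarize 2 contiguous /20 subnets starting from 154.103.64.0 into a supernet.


Original prefix: /20
Number of subnets: 2 = 2^1
New prefix = 20 - 1 = 19
Supernet: 154.103.64.0/19


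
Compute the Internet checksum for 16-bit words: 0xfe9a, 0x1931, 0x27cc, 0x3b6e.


Sum all words (with carry folding):
+ 0xfe9a = 0xfe9a
+ 0x1931 = 0x17cc
+ 0x27cc = 0x3f98
+ 0x3b6e = 0x7b06
One's complement: ~0x7b06
Checksum = 0x84f9


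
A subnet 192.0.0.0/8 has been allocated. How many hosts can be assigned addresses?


Host bits = 32 - 8 = 24
Total addresses = 2^24 = 16777216
Usable = total - 2 (network and broadcast)
Usable hosts: 16777214


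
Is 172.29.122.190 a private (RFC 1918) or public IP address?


RFC 1918 private ranges:
  10.0.0.0/8 (10.0.0.0 - 10.255.255.255)
  172.16.0.0/12 (172.16.0.0 - 172.31.255.255)
  192.168.0.0/16 (192.168.0.0 - 192.168.255.255)
Private (in 172.16.0.0/12)


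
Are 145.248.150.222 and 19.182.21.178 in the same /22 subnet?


Mask: 255.255.252.0
145.248.150.222 AND mask = 145.248.148.0
19.182.21.178 AND mask = 19.182.20.0
No, different subnets (145.248.148.0 vs 19.182.20.0)


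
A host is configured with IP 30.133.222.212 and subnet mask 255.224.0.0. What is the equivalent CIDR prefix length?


Binary: 11111111.11100000.00000000.00000000
Count leading 1s
Prefix: /11


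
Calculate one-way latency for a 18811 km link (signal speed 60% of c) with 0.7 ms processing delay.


Speed = 0.6 * 3e5 km/s = 180000 km/s
Propagation delay = 18811 / 180000 = 0.1045 s = 104.5056 ms
Processing delay = 0.7 ms
Total one-way latency = 105.2056 ms


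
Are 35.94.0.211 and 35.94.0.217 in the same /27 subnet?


Mask: 255.255.255.224
35.94.0.211 AND mask = 35.94.0.192
35.94.0.217 AND mask = 35.94.0.192
Yes, same subnet (35.94.0.192)


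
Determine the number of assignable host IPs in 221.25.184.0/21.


Host bits = 32 - 21 = 11
Total addresses = 2^11 = 2048
Usable = total - 2 (network and broadcast)
Usable hosts: 2046


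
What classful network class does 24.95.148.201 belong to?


First octet: 24
Binary: 00011000
0xxxxxxx -> Class A (1-126)
Class A, default mask 255.0.0.0 (/8)


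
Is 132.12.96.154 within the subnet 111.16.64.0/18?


Subnet network: 111.16.64.0
Test IP AND mask: 132.12.64.0
No, 132.12.96.154 is not in 111.16.64.0/18


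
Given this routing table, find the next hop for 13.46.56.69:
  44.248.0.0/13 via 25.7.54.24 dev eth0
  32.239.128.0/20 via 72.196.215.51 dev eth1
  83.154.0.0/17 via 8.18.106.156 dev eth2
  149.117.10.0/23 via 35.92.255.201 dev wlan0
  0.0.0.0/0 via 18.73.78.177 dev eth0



Longest prefix match for 13.46.56.69:
  /13 44.248.0.0: no
  /20 32.239.128.0: no
  /17 83.154.0.0: no
  /23 149.117.10.0: no
  /0 0.0.0.0: MATCH
Selected: next-hop 18.73.78.177 via eth0 (matched /0)


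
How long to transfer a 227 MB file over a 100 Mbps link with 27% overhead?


Effective throughput = 100 * (1 - 27/100) = 73 Mbps
File size in Mb = 227 * 8 = 1816 Mb
Time = 1816 / 73
Time = 24.8767 seconds


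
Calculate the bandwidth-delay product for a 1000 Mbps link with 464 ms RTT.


BDP = bandwidth * RTT
= 1000 Mbps * 464 ms
= 1000 * 1e6 * 464 / 1000 bits
= 464000000 bits
= 58000000 bytes
= 56640.625 KB
BDP = 464000000 bits (58000000 bytes)


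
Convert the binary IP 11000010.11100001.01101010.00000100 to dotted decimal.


11000010 = 194
11100001 = 225
01101010 = 106
00000100 = 4
IP: 194.225.106.4


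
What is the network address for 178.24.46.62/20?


IP:   10110010.00011000.00101110.00111110
Mask: 11111111.11111111.11110000.00000000
AND operation:
Net:  10110010.00011000.00100000.00000000
Network: 178.24.32.0/20


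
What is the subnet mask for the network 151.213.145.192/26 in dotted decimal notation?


/26 means 26 network bits, 6 host bits
Binary: 11111111111111111111111111000000
Mask: 255.255.255.192


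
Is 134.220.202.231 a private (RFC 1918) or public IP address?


RFC 1918 private ranges:
  10.0.0.0/8 (10.0.0.0 - 10.255.255.255)
  172.16.0.0/12 (172.16.0.0 - 172.31.255.255)
  192.168.0.0/16 (192.168.0.0 - 192.168.255.255)
Public (not in any RFC 1918 range)


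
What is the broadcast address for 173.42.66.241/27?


Network: 173.42.66.224/27
Host bits = 5
Set all host bits to 1:
Broadcast: 173.42.66.255


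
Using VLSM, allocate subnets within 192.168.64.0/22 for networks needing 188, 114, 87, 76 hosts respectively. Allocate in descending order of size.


188 hosts -> /24 (254 usable): 192.168.64.0/24
114 hosts -> /25 (126 usable): 192.168.65.0/25
87 hosts -> /25 (126 usable): 192.168.65.128/25
76 hosts -> /25 (126 usable): 192.168.66.0/25
Allocation: 192.168.64.0/24 (188 hosts, 254 usable); 192.168.65.0/25 (114 hosts, 126 usable); 192.168.65.128/25 (87 hosts, 126 usable); 192.168.66.0/25 (76 hosts, 126 usable)


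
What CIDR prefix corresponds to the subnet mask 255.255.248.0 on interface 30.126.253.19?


Binary: 11111111.11111111.11111000.00000000
Count leading 1s
Prefix: /21


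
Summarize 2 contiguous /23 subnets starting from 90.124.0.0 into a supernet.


Original prefix: /23
Number of subnets: 2 = 2^1
New prefix = 23 - 1 = 22
Supernet: 90.124.0.0/22


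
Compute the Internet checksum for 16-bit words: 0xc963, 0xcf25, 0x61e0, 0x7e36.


Sum all words (with carry folding):
+ 0xc963 = 0xc963
+ 0xcf25 = 0x9889
+ 0x61e0 = 0xfa69
+ 0x7e36 = 0x78a0
One's complement: ~0x78a0
Checksum = 0x875f


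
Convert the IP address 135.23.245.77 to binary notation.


135 = 10000111
23 = 00010111
245 = 11110101
77 = 01001101
Binary: 10000111.00010111.11110101.01001101


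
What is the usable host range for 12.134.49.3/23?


Network: 12.134.48.0
Broadcast: 12.134.49.255
First usable = network + 1
Last usable = broadcast - 1
Range: 12.134.48.1 to 12.134.49.254


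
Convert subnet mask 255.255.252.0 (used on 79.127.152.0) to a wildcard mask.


Subnet mask: 255.255.252.0
Wildcard = 255.255.255.255 - subnet mask
255 - 255 = 0
255 - 255 = 0
255 - 252 = 3
255 - 0 = 255
Wildcard: 0.0.3.255


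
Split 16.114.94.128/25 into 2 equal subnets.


New prefix = 25 + 1 = 26
Each subnet has 64 addresses
  16.114.94.128/26
  16.114.94.192/26
Subnets: 16.114.94.128/26, 16.114.94.192/26


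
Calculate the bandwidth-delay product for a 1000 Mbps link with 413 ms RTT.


BDP = bandwidth * RTT
= 1000 Mbps * 413 ms
= 1000 * 1e6 * 413 / 1000 bits
= 413000000 bits
= 51625000 bytes
= 50415.0391 KB
BDP = 413000000 bits (51625000 bytes)


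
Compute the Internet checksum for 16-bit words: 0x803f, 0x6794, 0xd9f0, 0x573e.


Sum all words (with carry folding):
+ 0x803f = 0x803f
+ 0x6794 = 0xe7d3
+ 0xd9f0 = 0xc1c4
+ 0x573e = 0x1903
One's complement: ~0x1903
Checksum = 0xe6fc


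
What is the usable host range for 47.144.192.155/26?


Network: 47.144.192.128
Broadcast: 47.144.192.191
First usable = network + 1
Last usable = broadcast - 1
Range: 47.144.192.129 to 47.144.192.190


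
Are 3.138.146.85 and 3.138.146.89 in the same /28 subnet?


Mask: 255.255.255.240
3.138.146.85 AND mask = 3.138.146.80
3.138.146.89 AND mask = 3.138.146.80
Yes, same subnet (3.138.146.80)


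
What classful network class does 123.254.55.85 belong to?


First octet: 123
Binary: 01111011
0xxxxxxx -> Class A (1-126)
Class A, default mask 255.0.0.0 (/8)


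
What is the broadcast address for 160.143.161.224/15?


Network: 160.142.0.0/15
Host bits = 17
Set all host bits to 1:
Broadcast: 160.143.255.255


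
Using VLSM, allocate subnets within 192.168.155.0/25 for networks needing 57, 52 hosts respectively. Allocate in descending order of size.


57 hosts -> /26 (62 usable): 192.168.155.0/26
52 hosts -> /26 (62 usable): 192.168.155.64/26
Allocation: 192.168.155.0/26 (57 hosts, 62 usable); 192.168.155.64/26 (52 hosts, 62 usable)


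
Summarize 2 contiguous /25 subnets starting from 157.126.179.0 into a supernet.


Original prefix: /25
Number of subnets: 2 = 2^1
New prefix = 25 - 1 = 24
Supernet: 157.126.179.0/24


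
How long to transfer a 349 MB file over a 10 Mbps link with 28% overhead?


Effective throughput = 10 * (1 - 28/100) = 7.2 Mbps
File size in Mb = 349 * 8 = 2792 Mb
Time = 2792 / 7.2
Time = 387.7778 seconds


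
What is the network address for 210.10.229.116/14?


IP:   11010010.00001010.11100101.01110100
Mask: 11111111.11111100.00000000.00000000
AND operation:
Net:  11010010.00001000.00000000.00000000
Network: 210.8.0.0/14


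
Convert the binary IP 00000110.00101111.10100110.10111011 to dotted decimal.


00000110 = 6
00101111 = 47
10100110 = 166
10111011 = 187
IP: 6.47.166.187


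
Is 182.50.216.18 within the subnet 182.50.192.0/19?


Subnet network: 182.50.192.0
Test IP AND mask: 182.50.192.0
Yes, 182.50.216.18 is in 182.50.192.0/19


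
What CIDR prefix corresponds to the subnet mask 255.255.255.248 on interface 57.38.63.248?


Binary: 11111111.11111111.11111111.11111000
Count leading 1s
Prefix: /29


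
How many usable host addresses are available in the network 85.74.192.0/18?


Host bits = 32 - 18 = 14
Total addresses = 2^14 = 16384
Usable = total - 2 (network and broadcast)
Usable hosts: 16382


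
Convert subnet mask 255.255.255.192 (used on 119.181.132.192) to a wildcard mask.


Subnet mask: 255.255.255.192
Wildcard = 255.255.255.255 - subnet mask
255 - 255 = 0
255 - 255 = 0
255 - 255 = 0
255 - 192 = 63
Wildcard: 0.0.0.63


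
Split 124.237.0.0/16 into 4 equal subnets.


New prefix = 16 + 2 = 18
Each subnet has 16384 addresses
  124.237.0.0/18
  124.237.64.0/18
  124.237.128.0/18
  124.237.192.0/18
Subnets: 124.237.0.0/18, 124.237.64.0/18, 124.237.128.0/18, 124.237.192.0/18


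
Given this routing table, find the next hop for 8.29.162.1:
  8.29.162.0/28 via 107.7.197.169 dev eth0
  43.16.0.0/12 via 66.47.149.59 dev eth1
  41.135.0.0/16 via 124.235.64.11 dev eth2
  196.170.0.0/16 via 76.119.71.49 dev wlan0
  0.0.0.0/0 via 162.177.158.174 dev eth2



Longest prefix match for 8.29.162.1:
  /28 8.29.162.0: MATCH
  /12 43.16.0.0: no
  /16 41.135.0.0: no
  /16 196.170.0.0: no
  /0 0.0.0.0: MATCH
Selected: next-hop 107.7.197.169 via eth0 (matched /28)


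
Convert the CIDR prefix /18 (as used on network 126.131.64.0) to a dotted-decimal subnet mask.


/18 means 18 network bits, 14 host bits
Binary: 11111111111111111100000000000000
Mask: 255.255.192.0


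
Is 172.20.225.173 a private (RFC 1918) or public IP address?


RFC 1918 private ranges:
  10.0.0.0/8 (10.0.0.0 - 10.255.255.255)
  172.16.0.0/12 (172.16.0.0 - 172.31.255.255)
  192.168.0.0/16 (192.168.0.0 - 192.168.255.255)
Private (in 172.16.0.0/12)


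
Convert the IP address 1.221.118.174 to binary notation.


1 = 00000001
221 = 11011101
118 = 01110110
174 = 10101110
Binary: 00000001.11011101.01110110.10101110


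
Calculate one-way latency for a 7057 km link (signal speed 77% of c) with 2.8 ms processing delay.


Speed = 0.77 * 3e5 km/s = 231000 km/s
Propagation delay = 7057 / 231000 = 0.0305 s = 30.5498 ms
Processing delay = 2.8 ms
Total one-way latency = 33.3498 ms


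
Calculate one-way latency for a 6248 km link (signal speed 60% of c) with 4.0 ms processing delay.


Speed = 0.6 * 3e5 km/s = 180000 km/s
Propagation delay = 6248 / 180000 = 0.0347 s = 34.7111 ms
Processing delay = 4.0 ms
Total one-way latency = 38.7111 ms


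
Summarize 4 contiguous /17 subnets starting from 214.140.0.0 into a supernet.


Original prefix: /17
Number of subnets: 4 = 2^2
New prefix = 17 - 2 = 15
Supernet: 214.140.0.0/15


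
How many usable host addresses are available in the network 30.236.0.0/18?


Host bits = 32 - 18 = 14
Total addresses = 2^14 = 16384
Usable = total - 2 (network and broadcast)
Usable hosts: 16382


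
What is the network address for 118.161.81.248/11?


IP:   01110110.10100001.01010001.11111000
Mask: 11111111.11100000.00000000.00000000
AND operation:
Net:  01110110.10100000.00000000.00000000
Network: 118.160.0.0/11


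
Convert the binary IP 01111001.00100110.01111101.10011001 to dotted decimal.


01111001 = 121
00100110 = 38
01111101 = 125
10011001 = 153
IP: 121.38.125.153


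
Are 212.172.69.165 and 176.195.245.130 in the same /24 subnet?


Mask: 255.255.255.0
212.172.69.165 AND mask = 212.172.69.0
176.195.245.130 AND mask = 176.195.245.0
No, different subnets (212.172.69.0 vs 176.195.245.0)


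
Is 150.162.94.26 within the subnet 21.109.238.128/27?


Subnet network: 21.109.238.128
Test IP AND mask: 150.162.94.0
No, 150.162.94.26 is not in 21.109.238.128/27


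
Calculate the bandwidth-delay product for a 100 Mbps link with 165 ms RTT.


BDP = bandwidth * RTT
= 100 Mbps * 165 ms
= 100 * 1e6 * 165 / 1000 bits
= 16500000 bits
= 2062500 bytes
= 2014.1602 KB
BDP = 16500000 bits (2062500 bytes)


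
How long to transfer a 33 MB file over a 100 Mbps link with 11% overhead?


Effective throughput = 100 * (1 - 11/100) = 89 Mbps
File size in Mb = 33 * 8 = 264 Mb
Time = 264 / 89
Time = 2.9663 seconds


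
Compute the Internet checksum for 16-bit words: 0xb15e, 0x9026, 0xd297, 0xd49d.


Sum all words (with carry folding):
+ 0xb15e = 0xb15e
+ 0x9026 = 0x4185
+ 0xd297 = 0x141d
+ 0xd49d = 0xe8ba
One's complement: ~0xe8ba
Checksum = 0x1745


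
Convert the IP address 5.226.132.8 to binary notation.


5 = 00000101
226 = 11100010
132 = 10000100
8 = 00001000
Binary: 00000101.11100010.10000100.00001000


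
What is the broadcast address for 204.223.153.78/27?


Network: 204.223.153.64/27
Host bits = 5
Set all host bits to 1:
Broadcast: 204.223.153.95


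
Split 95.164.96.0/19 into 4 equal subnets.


New prefix = 19 + 2 = 21
Each subnet has 2048 addresses
  95.164.96.0/21
  95.164.104.0/21
  95.164.112.0/21
  95.164.120.0/21
Subnets: 95.164.96.0/21, 95.164.104.0/21, 95.164.112.0/21, 95.164.120.0/21


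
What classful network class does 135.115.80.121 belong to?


First octet: 135
Binary: 10000111
10xxxxxx -> Class B (128-191)
Class B, default mask 255.255.0.0 (/16)


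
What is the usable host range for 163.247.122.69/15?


Network: 163.246.0.0
Broadcast: 163.247.255.255
First usable = network + 1
Last usable = broadcast - 1
Range: 163.246.0.1 to 163.247.255.254


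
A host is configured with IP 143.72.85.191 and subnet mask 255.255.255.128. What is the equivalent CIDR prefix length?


Binary: 11111111.11111111.11111111.10000000
Count leading 1s
Prefix: /25


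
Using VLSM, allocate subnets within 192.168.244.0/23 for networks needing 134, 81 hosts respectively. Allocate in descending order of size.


134 hosts -> /24 (254 usable): 192.168.244.0/24
81 hosts -> /25 (126 usable): 192.168.245.0/25
Allocation: 192.168.244.0/24 (134 hosts, 254 usable); 192.168.245.0/25 (81 hosts, 126 usable)


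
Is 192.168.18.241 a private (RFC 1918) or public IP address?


RFC 1918 private ranges:
  10.0.0.0/8 (10.0.0.0 - 10.255.255.255)
  172.16.0.0/12 (172.16.0.0 - 172.31.255.255)
  192.168.0.0/16 (192.168.0.0 - 192.168.255.255)
Private (in 192.168.0.0/16)


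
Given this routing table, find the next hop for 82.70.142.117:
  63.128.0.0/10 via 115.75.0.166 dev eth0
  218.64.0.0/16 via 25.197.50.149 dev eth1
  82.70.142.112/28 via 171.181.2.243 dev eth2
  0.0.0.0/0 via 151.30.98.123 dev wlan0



Longest prefix match for 82.70.142.117:
  /10 63.128.0.0: no
  /16 218.64.0.0: no
  /28 82.70.142.112: MATCH
  /0 0.0.0.0: MATCH
Selected: next-hop 171.181.2.243 via eth2 (matched /28)


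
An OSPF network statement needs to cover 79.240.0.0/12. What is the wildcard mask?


Subnet mask: 255.240.0.0
Wildcard = 255.255.255.255 - subnet mask
255 - 255 = 0
255 - 240 = 15
255 - 0 = 255
255 - 0 = 255
Wildcard: 0.15.255.255


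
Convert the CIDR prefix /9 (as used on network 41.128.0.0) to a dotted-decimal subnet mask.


/9 means 9 network bits, 23 host bits
Binary: 11111111100000000000000000000000
Mask: 255.128.0.0


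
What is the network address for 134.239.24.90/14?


IP:   10000110.11101111.00011000.01011010
Mask: 11111111.11111100.00000000.00000000
AND operation:
Net:  10000110.11101100.00000000.00000000
Network: 134.236.0.0/14


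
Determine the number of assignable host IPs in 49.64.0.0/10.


Host bits = 32 - 10 = 22
Total addresses = 2^22 = 4194304
Usable = total - 2 (network and broadcast)
Usable hosts: 4194302


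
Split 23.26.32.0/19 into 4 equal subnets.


New prefix = 19 + 2 = 21
Each subnet has 2048 addresses
  23.26.32.0/21
  23.26.40.0/21
  23.26.48.0/21
  23.26.56.0/21
Subnets: 23.26.32.0/21, 23.26.40.0/21, 23.26.48.0/21, 23.26.56.0/21


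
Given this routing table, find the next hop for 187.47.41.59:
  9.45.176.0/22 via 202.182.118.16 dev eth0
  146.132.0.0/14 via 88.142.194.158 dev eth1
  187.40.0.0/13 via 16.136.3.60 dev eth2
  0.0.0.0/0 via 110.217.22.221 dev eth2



Longest prefix match for 187.47.41.59:
  /22 9.45.176.0: no
  /14 146.132.0.0: no
  /13 187.40.0.0: MATCH
  /0 0.0.0.0: MATCH
Selected: next-hop 16.136.3.60 via eth2 (matched /13)


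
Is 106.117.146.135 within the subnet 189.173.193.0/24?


Subnet network: 189.173.193.0
Test IP AND mask: 106.117.146.0
No, 106.117.146.135 is not in 189.173.193.0/24


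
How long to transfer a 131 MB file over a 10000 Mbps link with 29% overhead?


Effective throughput = 10000 * (1 - 29/100) = 7100 Mbps
File size in Mb = 131 * 8 = 1048 Mb
Time = 1048 / 7100
Time = 0.1476 seconds


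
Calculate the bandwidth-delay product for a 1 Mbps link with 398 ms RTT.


BDP = bandwidth * RTT
= 1 Mbps * 398 ms
= 1 * 1e6 * 398 / 1000 bits
= 398000 bits
= 49750 bytes
= 48.584 KB
BDP = 398000 bits (49750 bytes)


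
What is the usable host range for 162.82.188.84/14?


Network: 162.80.0.0
Broadcast: 162.83.255.255
First usable = network + 1
Last usable = broadcast - 1
Range: 162.80.0.1 to 162.83.255.254


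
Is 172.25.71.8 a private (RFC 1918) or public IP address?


RFC 1918 private ranges:
  10.0.0.0/8 (10.0.0.0 - 10.255.255.255)
  172.16.0.0/12 (172.16.0.0 - 172.31.255.255)
  192.168.0.0/16 (192.168.0.0 - 192.168.255.255)
Private (in 172.16.0.0/12)


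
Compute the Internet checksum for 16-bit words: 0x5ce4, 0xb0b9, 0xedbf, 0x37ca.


Sum all words (with carry folding):
+ 0x5ce4 = 0x5ce4
+ 0xb0b9 = 0x0d9e
+ 0xedbf = 0xfb5d
+ 0x37ca = 0x3328
One's complement: ~0x3328
Checksum = 0xccd7


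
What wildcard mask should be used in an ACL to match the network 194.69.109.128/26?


Subnet mask: 255.255.255.192
Wildcard = 255.255.255.255 - subnet mask
255 - 255 = 0
255 - 255 = 0
255 - 255 = 0
255 - 192 = 63
Wildcard: 0.0.0.63


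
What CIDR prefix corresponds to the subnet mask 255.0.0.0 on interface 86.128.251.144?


Binary: 11111111.00000000.00000000.00000000
Count leading 1s
Prefix: /8


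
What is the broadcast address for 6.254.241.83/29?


Network: 6.254.241.80/29
Host bits = 3
Set all host bits to 1:
Broadcast: 6.254.241.87


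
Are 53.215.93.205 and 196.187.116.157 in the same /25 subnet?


Mask: 255.255.255.128
53.215.93.205 AND mask = 53.215.93.128
196.187.116.157 AND mask = 196.187.116.128
No, different subnets (53.215.93.128 vs 196.187.116.128)


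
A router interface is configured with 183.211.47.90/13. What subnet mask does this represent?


/13 means 13 network bits, 19 host bits
Binary: 11111111111110000000000000000000
Mask: 255.248.0.0


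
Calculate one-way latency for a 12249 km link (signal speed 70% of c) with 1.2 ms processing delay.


Speed = 0.7 * 3e5 km/s = 210000 km/s
Propagation delay = 12249 / 210000 = 0.0583 s = 58.3286 ms
Processing delay = 1.2 ms
Total one-way latency = 59.5286 ms


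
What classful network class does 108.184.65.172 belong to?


First octet: 108
Binary: 01101100
0xxxxxxx -> Class A (1-126)
Class A, default mask 255.0.0.0 (/8)


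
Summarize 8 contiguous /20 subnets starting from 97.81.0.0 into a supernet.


Original prefix: /20
Number of subnets: 8 = 2^3
New prefix = 20 - 3 = 17
Supernet: 97.81.0.0/17


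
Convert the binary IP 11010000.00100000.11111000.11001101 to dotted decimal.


11010000 = 208
00100000 = 32
11111000 = 248
11001101 = 205
IP: 208.32.248.205


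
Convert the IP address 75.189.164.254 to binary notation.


75 = 01001011
189 = 10111101
164 = 10100100
254 = 11111110
Binary: 01001011.10111101.10100100.11111110


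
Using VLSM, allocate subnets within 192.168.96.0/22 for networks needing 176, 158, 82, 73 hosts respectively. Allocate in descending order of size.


176 hosts -> /24 (254 usable): 192.168.96.0/24
158 hosts -> /24 (254 usable): 192.168.97.0/24
82 hosts -> /25 (126 usable): 192.168.98.0/25
73 hosts -> /25 (126 usable): 192.168.98.128/25
Allocation: 192.168.96.0/24 (176 hosts, 254 usable); 192.168.97.0/24 (158 hosts, 254 usable); 192.168.98.0/25 (82 hosts, 126 usable); 192.168.98.128/25 (73 hosts, 126 usable)


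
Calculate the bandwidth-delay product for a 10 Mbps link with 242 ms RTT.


BDP = bandwidth * RTT
= 10 Mbps * 242 ms
= 10 * 1e6 * 242 / 1000 bits
= 2420000 bits
= 302500 bytes
= 295.4102 KB
BDP = 2420000 bits (302500 bytes)


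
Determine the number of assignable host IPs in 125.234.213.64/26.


Host bits = 32 - 26 = 6
Total addresses = 2^6 = 64
Usable = total - 2 (network and broadcast)
Usable hosts: 62


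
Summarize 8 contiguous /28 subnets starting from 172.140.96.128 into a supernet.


Original prefix: /28
Number of subnets: 8 = 2^3
New prefix = 28 - 3 = 25
Supernet: 172.140.96.128/25


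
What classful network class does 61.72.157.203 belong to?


First octet: 61
Binary: 00111101
0xxxxxxx -> Class A (1-126)
Class A, default mask 255.0.0.0 (/8)


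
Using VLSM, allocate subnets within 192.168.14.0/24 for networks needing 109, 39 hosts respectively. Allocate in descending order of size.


109 hosts -> /25 (126 usable): 192.168.14.0/25
39 hosts -> /26 (62 usable): 192.168.14.128/26
Allocation: 192.168.14.0/25 (109 hosts, 126 usable); 192.168.14.128/26 (39 hosts, 62 usable)


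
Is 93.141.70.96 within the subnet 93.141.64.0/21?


Subnet network: 93.141.64.0
Test IP AND mask: 93.141.64.0
Yes, 93.141.70.96 is in 93.141.64.0/21
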